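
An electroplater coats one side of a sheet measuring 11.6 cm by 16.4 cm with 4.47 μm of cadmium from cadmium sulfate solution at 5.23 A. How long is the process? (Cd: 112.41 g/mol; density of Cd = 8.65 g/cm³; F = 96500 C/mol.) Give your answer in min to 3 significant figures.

4.02 min

Plated area = 11.6 × 16.4 = 190.2 cm²
Volume = 190.2 × 4.47×10⁻⁴ cm = 0.08502 cm³
m(Cd) = 0.08502 × 8.65 = 0.7354 g
n(Cd) = 0.7354 / 112.41 = 0.006542 mol; n(e⁻) = 2 × 0.006542 = 0.01308 mol
Q = 0.01308 × 96500 = 1262 C
t = 1262 / 5.23 = 241.3 s = 4.02 min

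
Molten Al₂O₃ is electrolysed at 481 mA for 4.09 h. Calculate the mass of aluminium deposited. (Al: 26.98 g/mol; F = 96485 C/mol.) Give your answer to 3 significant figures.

0.660 g

Q = It = 0.481 × 14724 = 7082 C
n(e⁻) = Q/F = 7082/96485 = 0.07340 mol
Al³⁺ + 3e⁻ → Al, so n(Al) = 0.07340 / 3 = 0.02447 mol
m = 0.02447 × 26.98 = 0.660 g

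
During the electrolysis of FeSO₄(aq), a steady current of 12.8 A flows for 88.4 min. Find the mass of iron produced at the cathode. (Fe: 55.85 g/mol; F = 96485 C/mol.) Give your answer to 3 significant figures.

Charge passed = 12.8 × 5304 = 67890 C
n(e⁻) = 67890 / 96485 = 0.7036 mol
Fe²⁺ + 2e⁻ → Fe, so n(Fe) = 0.7036 / 2 = 0.3518 mol
m = 0.3518 × 55.85 = 19.6 g

19.6 g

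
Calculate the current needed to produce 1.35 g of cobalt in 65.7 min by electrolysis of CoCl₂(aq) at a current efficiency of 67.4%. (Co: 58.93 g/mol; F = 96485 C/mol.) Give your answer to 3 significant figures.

1.66 A

n(Co) = 1.35 / 58.93 = 0.02291 mol
Co²⁺ + 2e⁻ → Co, so n(e⁻) = 2 × 0.02291 = 0.04582 mol
Q = 0.04582 × 96485 / 0.674 = 6559 C
I = Q / t = 6559 / 3942 s = 1.66 A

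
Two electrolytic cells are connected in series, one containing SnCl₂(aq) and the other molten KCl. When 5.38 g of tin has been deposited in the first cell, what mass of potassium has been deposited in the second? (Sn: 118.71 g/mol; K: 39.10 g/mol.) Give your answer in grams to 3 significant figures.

n(Sn) = 5.38 / 118.71 = 0.04532 mol
Sn²⁺ + 2e⁻ → Sn, so n(e⁻) = 2 × 0.04532 = 0.09064 mol
The cells are in series, so the same charge (and hence the same n(e⁻) = 0.09064 mol) passes through both.
K⁺ + e⁻ → K, so n(K) = 0.09064 mol
m(K) = 0.09064 × 39.10 = 3.54 g

3.54 g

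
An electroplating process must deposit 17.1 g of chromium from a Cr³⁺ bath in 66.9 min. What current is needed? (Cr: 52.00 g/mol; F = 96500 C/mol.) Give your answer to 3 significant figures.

n(Cr) = 17.1 / 52.00 = 0.3288 mol
Cr³⁺ + 3e⁻ → Cr, so n(e⁻) = 3 × 0.3288 = 0.9864 mol
Q = 0.9864 × 96500 = 95190 C
I = Q / t = 95190 / 4014 s = 23.7 A

23.7 A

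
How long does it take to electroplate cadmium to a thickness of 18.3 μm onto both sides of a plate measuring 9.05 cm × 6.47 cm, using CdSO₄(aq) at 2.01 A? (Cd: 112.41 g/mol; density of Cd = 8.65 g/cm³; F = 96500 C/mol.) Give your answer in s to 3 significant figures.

Plated area = 2 × 9.05 × 6.47 = 117.1 cm²
Volume = 117.1 × 18.3×10⁻⁴ cm = 0.2143 cm³
m(Cd) = 0.2143 × 8.65 = 1.854 g
n(Cd) = 1.854 / 112.41 = 0.01649 mol; n(e⁻) = 2 × 0.01649 = 0.03298 mol
Q = 0.03298 × 96500 = 3183 C
t = 3183 / 2.01 = 1584 s

1580 s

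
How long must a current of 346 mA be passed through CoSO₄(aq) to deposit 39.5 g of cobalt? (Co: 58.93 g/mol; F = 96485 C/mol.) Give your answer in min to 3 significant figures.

6230 min

n(Co) = 39.5 / 58.93 = 0.6703 mol
Co²⁺ + 2e⁻ → Co, so n(e⁻) = 2 × 0.6703 = 1.341 mol
Q = 1.341 × 96485 = 1.294×10^5 C
t = Q / I = 1.294×10^5 / 0.346 = 3.740×10^5 s = 6230 min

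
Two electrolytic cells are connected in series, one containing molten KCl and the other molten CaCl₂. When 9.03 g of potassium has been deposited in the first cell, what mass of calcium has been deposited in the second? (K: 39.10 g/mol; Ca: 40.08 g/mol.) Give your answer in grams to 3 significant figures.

n(K) = 9.03 / 39.10 = 0.2309 mol
K⁺ + e⁻ → K, so n(e⁻) = 0.2309 mol
Same current for the same time ⇒ same n(e⁻) = 0.2309 mol in both cells.
Ca²⁺ + 2e⁻ → Ca, so n(Ca) = 0.2309 / 2 = 0.1155 mol
m(Ca) = 0.1155 × 40.08 = 4.63 g

4.63 g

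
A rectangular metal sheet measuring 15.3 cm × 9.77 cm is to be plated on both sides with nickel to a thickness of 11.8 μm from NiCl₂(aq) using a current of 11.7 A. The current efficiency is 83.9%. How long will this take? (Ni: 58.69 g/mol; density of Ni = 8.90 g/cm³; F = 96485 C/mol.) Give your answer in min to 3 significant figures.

Plated area = 2 × 15.3 × 9.77 = 299.0 cm²
Volume = 299.0 × 11.8×10⁻⁴ cm = 0.3528 cm³
m(Ni) = 0.3528 × 8.90 = 3.140 g
n(Ni) = 3.140 / 58.69 = 0.05350 mol; n(e⁻) = 2 × 0.05350 = 0.1070 mol
Q = 0.1070 × 96485 / 0.839 = 12310 C
t = 12310 / 11.7 = 1052 s = 17.5 min

17.5 min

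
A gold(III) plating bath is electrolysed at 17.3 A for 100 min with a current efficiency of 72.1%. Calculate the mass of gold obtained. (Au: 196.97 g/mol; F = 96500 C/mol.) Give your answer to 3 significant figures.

50.9 g

Q = 17.3 × 6000 = 1.038×10^5 C
n(e⁻) = 1.038×10^5 / 96500 = 1.076 mol
Au³⁺ + 3e⁻ → Au, so theoretical m(Au) = 0.3587 × 196.97 = 70.65 g
Actual mass = 72.1% × 70.65 = 50.9 g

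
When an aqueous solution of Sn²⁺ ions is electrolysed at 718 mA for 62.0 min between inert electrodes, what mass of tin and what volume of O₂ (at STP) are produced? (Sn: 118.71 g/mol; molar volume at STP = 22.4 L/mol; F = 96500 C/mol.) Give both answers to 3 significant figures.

Q = 0.718 × 3720 = 2671 C; n(e⁻) = 2671 / 96500 = 0.02768 mol
Cathode: Sn²⁺ + 2e⁻ → Sn → n(Sn) = 0.02768/2 = 0.01384 mol → 1.64 g
Anode: 2H₂O → O₂ + 4H⁺ + 4e⁻ → n(O₂) = 0.02768/4 = 0.006920 mol → 0.155 L

1.64 g Sn; 0.155 L O₂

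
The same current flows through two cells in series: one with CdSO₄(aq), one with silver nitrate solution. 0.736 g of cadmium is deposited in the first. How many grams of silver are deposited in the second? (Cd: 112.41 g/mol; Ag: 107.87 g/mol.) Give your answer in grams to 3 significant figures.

n(Cd) = 0.736 / 112.41 = 0.006547 mol
Cd²⁺ + 2e⁻ → Cd, so n(e⁻) = 2 × 0.006547 = 0.01309 mol
Same current for the same time ⇒ same n(e⁻) = 0.01309 mol in both cells.
Ag⁺ + e⁻ → Ag, so n(Ag) = 0.01309 mol
m(Ag) = 0.01309 × 107.87 = 1.41 g

1.41 g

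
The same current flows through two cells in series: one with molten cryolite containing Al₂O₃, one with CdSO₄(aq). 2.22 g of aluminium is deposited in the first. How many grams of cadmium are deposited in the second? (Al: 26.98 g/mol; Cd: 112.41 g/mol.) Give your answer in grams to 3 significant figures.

13.9 g

n(Al) = 2.22 / 26.98 = 0.08228 mol
Al³⁺ + 3e⁻ → Al, so n(e⁻) = 3 × 0.08228 = 0.2468 mol
The cells are in series, so the same charge (and hence the same n(e⁻) = 0.2468 mol) passes through both.
Cd²⁺ + 2e⁻ → Cd, so n(Cd) = 0.2468 / 2 = 0.1234 mol
m(Cd) = 0.1234 × 112.41 = 13.9 g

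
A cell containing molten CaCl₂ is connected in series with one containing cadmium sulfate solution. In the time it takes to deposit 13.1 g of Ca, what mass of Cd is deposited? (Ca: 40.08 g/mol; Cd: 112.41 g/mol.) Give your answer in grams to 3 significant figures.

n(Ca) = 13.1 / 40.08 = 0.3268 mol
Ca²⁺ + 2e⁻ → Ca, so n(e⁻) = 2 × 0.3268 = 0.6536 mol
In series, the same 0.6536 mol of electrons flows through the second cell.
Cd²⁺ + 2e⁻ → Cd, so n(Cd) = 0.6536 / 2 = 0.3268 mol
m(Cd) = 0.3268 × 112.41 = 36.7 g

36.7 g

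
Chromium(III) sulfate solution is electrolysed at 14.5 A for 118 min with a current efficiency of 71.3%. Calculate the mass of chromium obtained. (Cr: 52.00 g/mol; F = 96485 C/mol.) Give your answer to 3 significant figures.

Q = 14.5 × 7080 = 1.027×10^5 C
n(e⁻) = 1.027×10^5 / 96485 = 1.064 mol
Cr³⁺ + 3e⁻ → Cr, so theoretical m(Cr) = 0.3547 × 52.00 = 18.44 g
Actual mass = 71.3% × 18.44 = 13.1 g

13.1 g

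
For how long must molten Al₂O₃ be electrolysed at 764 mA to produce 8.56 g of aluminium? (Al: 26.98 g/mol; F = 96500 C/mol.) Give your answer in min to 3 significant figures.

n(Al) = 8.56 / 26.98 = 0.3173 mol
Al³⁺ + 3e⁻ → Al, so n(e⁻) = 3 × 0.3173 = 0.9519 mol
Q = 0.9519 × 96500 = 91860 C
t = Q / I = 91860 / 0.764 = 1.202×10^5 s = 2000 min

2000 min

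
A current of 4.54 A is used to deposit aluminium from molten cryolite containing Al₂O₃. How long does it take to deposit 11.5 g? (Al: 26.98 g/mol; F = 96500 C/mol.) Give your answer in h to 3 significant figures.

n(Al) = 11.5 / 26.98 = 0.4262 mol
Al³⁺ + 3e⁻ → Al, so n(e⁻) = 3 × 0.4262 = 1.279 mol
Q = 1.279 × 96500 = 1.234×10^5 C
t = Q / I = 1.234×10^5 / 4.54 = 27180 s = 7.55 h

7.55 h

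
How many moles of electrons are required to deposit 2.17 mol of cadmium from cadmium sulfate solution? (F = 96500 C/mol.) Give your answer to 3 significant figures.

4.34 mol

Cd²⁺ + 2e⁻ → Cd, so n(e⁻) = 2 × 2.17 = 4.340 mol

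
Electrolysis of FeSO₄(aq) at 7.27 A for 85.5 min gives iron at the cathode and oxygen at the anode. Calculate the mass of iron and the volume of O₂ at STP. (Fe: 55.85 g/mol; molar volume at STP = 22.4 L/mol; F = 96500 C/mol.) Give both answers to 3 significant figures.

10.8 g Fe; 2.16 L O₂

Q = 7.27 × 5130 = 37300 C; n(e⁻) = 37300 / 96500 = 0.3865 mol
Cathode: Fe²⁺ + 2e⁻ → Fe → n(Fe) = 0.3865/2 = 0.1933 mol → 10.8 g
Anode: 2H₂O → O₂ + 4H⁺ + 4e⁻ → n(O₂) = 0.3865/4 = 0.09663 mol → 2.16 L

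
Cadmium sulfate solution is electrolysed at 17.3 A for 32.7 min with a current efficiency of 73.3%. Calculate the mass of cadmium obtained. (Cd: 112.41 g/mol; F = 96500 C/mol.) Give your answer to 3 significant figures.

14.5 g

Q = 17.3 × 1962 = 33940 C
n(e⁻) = 33940 / 96500 = 0.3517 mol
Cd²⁺ + 2e⁻ → Cd, so theoretical m(Cd) = 0.1759 × 112.41 = 19.77 g
Actual mass = 73.3% × 19.77 = 14.5 g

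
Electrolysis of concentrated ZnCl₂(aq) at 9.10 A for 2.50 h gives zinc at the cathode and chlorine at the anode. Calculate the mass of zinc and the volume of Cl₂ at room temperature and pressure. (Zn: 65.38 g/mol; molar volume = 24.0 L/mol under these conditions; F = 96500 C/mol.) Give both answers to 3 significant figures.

Q = 9.10 × 9000 = 81900 C; n(e⁻) = 81900 / 96500 = 0.8487 mol
Cathode: Zn²⁺ + 2e⁻ → Zn → n(Zn) = 0.8487/2 = 0.4244 mol → 27.7 g
Anode: 2Cl⁻ → Cl₂ + 2e⁻ → n(Cl₂) = 0.8487/2 = 0.4244 mol → 10.2 L

27.7 g Zn; 10.2 L Cl₂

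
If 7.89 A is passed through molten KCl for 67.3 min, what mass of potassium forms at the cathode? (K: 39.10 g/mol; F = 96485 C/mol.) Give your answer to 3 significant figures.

12.9 g

Charge passed = 7.89 × 4038 = 31860 C
n(e⁻) = 31860 / 96485 = 0.3302 mol
K⁺ + e⁻ → K, so n(K) = 0.3302 mol
m = 0.3302 × 39.10 = 12.9 g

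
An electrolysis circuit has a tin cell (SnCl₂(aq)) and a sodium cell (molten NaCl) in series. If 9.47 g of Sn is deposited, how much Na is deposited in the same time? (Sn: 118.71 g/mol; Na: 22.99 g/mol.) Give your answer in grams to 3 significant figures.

3.67 g

n(Sn) = 9.47 / 118.71 = 0.07977 mol
Sn²⁺ + 2e⁻ → Sn, so n(e⁻) = 2 × 0.07977 = 0.1595 mol
Same current for the same time ⇒ same n(e⁻) = 0.1595 mol in both cells.
Na⁺ + e⁻ → Na, so n(Na) = 0.1595 mol
m(Na) = 0.1595 × 22.99 = 3.67 g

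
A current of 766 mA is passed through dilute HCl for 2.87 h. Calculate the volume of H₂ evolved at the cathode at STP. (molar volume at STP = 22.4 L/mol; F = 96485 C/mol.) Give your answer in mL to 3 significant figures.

Charge passed = 0.766 × 10332 = 7914 C
Moles of electrons = 7914 / 96485 = 0.08202 mol
2H⁺ + 2e⁻ → H₂, so n(H₂) = 0.08202 / 2 = 0.04101 mol
V = 0.04101 × 22.4 = 0.9186 L
= 919 mL

919 mL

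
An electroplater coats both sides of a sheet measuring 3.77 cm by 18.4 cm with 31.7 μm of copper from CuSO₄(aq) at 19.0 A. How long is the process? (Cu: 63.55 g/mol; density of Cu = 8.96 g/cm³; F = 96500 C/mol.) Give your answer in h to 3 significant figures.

0.175 h

Plated area = 2 × 3.77 × 18.4 = 138.7 cm²
Volume = 138.7 × 31.7×10⁻⁴ cm = 0.4397 cm³
m(Cu) = 0.4397 × 8.96 = 3.940 g
n(Cu) = 3.940 / 63.55 = 0.06200 mol; n(e⁻) = 2 × 0.06200 = 0.1240 mol
Q = 0.1240 × 96500 = 11970 C
t = 11970 / 19.0 = 630.0 s = 0.175 h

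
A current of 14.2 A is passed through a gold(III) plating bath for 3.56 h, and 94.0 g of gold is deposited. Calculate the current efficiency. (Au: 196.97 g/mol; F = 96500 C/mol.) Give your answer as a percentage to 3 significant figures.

Q = 14.2 × 12816 = 1.820×10^5 C
n(e⁻) = 1.820×10^5 / 96500 = 1.886 mol
Au³⁺ + 3e⁻ → Au, so theoretical n(Au) = 0.6287 mol → 123.8 g
Efficiency = 94.0 / 123.8 = 0.7593 = 75.9%

75.9%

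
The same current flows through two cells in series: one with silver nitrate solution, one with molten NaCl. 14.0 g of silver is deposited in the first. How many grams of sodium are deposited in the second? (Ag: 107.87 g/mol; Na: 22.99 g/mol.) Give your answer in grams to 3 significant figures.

2.98 g

n(Ag) = 14.0 / 107.87 = 0.1298 mol
Ag⁺ + e⁻ → Ag, so n(e⁻) = 0.1298 mol
In series, the same 0.1298 mol of electrons flows through the second cell.
Na⁺ + e⁻ → Na, so n(Na) = 0.1298 mol
m(Na) = 0.1298 × 22.99 = 2.98 g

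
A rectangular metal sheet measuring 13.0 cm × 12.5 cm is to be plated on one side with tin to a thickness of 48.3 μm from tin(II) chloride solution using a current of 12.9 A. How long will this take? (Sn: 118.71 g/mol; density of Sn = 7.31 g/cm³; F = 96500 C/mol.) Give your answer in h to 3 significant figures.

Plated area = 13.0 × 12.5 = 162.5 cm²
Volume = 162.5 × 48.3×10⁻⁴ cm = 0.7849 cm³
m(Sn) = 0.7849 × 7.31 = 5.738 g
n(Sn) = 5.738 / 118.71 = 0.04834 mol; n(e⁻) = 2 × 0.04834 = 0.09668 mol
Q = 0.09668 × 96500 = 9330 C
t = 9330 / 12.9 = 723.3 s = 0.201 h

0.201 h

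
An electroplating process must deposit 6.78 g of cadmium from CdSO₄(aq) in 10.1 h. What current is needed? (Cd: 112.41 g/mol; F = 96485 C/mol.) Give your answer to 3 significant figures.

n(Cd) = 6.78 / 112.41 = 0.06031 mol
Cd²⁺ + 2e⁻ → Cd, so n(e⁻) = 2 × 0.06031 = 0.1206 mol
Q = 0.1206 × 96485 = 11640 C
I = Q / t = 11640 / 36360 s = 0.320 A

0.320 A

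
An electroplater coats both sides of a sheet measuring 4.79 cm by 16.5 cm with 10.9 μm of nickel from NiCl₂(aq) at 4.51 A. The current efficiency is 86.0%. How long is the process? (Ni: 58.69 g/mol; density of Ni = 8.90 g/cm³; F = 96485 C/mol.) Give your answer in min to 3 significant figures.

21.7 min

Plated area = 2 × 4.79 × 16.5 = 158.1 cm²
Volume = 158.1 × 10.9×10⁻⁴ cm = 0.1723 cm³
m(Ni) = 0.1723 × 8.90 = 1.533 g
n(Ni) = 1.533 / 58.69 = 0.02612 mol; n(e⁻) = 2 × 0.02612 = 0.05224 mol
Q = 0.05224 × 96485 / 0.860 = 5861 C
t = 5861 / 4.51 = 1300 s = 21.7 min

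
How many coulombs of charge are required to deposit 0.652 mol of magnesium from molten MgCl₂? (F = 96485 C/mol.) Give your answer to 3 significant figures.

1.26×10^5 C

Mg²⁺ + 2e⁻ → Mg, so n(e⁻) = 2 × 0.652 = 1.304 mol
Q = 1.304 × 96485 = 1.258×10^5 C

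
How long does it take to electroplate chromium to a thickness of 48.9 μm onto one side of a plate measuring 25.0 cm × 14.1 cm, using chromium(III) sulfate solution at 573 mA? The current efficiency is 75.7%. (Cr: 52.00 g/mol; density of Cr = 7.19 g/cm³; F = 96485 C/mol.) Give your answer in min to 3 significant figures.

2650 min

Plated area = 25.0 × 14.1 = 352.5 cm²
Volume = 352.5 × 48.9×10⁻⁴ cm = 1.724 cm³
m(Cr) = 1.724 × 7.19 = 12.40 g
n(Cr) = 12.40 / 52.00 = 0.2385 mol; n(e⁻) = 3 × 0.2385 = 0.7155 mol
Q = 0.7155 × 96485 / 0.757 = 91200 C
t = 91200 / 0.573 = 1.592×10^5 s = 2650 min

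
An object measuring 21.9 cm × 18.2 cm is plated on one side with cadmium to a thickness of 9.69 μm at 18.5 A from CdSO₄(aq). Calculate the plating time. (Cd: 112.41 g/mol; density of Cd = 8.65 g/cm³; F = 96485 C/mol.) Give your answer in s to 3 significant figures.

310 s

Plated area = 21.9 × 18.2 = 398.6 cm²
Volume = 398.6 × 9.69×10⁻⁴ cm = 0.3862 cm³
m(Cd) = 0.3862 × 8.65 = 3.341 g
n(Cd) = 3.341 / 112.41 = 0.02972 mol; n(e⁻) = 2 × 0.02972 = 0.05944 mol
Q = 0.05944 × 96485 = 5735 C
t = 5735 / 18.5 = 310.0 s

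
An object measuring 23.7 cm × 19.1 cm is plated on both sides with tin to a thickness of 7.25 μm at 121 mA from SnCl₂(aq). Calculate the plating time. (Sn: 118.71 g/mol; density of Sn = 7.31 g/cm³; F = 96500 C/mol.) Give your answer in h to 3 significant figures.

17.9 h

Plated area = 2 × 23.7 × 19.1 = 905.3 cm²
Volume = 905.3 × 7.25×10⁻⁴ cm = 0.6563 cm³
m(Sn) = 0.6563 × 7.31 = 4.798 g
n(Sn) = 4.798 / 118.71 = 0.04042 mol; n(e⁻) = 2 × 0.04042 = 0.08084 mol
Q = 0.08084 × 96500 = 7801 C
t = 7801 / 0.121 = 64470 s = 17.9 h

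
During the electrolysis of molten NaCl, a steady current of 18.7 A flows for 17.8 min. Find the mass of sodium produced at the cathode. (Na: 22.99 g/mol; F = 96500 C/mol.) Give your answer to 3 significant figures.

Q = 18.7 A × 1068 s = 19970 C
n(e⁻) = Q/F = 19970/96500 = 0.2069 mol
Na⁺ + e⁻ → Na, so n(Na) = 0.2069 mol
m = 0.2069 × 22.99 = 4.76 g

4.76 g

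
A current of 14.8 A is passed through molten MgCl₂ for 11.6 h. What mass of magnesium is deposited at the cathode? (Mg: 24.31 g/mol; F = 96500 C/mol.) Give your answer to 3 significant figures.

77.8 g

Charge passed = 14.8 × 41760 = 6.180×10^5 C
n(e⁻) = 6.180×10^5 / 96500 = 6.404 mol
Mg²⁺ + 2e⁻ → Mg, so n(Mg) = 6.404 / 2 = 3.202 mol
m = 3.202 × 24.31 = 77.8 g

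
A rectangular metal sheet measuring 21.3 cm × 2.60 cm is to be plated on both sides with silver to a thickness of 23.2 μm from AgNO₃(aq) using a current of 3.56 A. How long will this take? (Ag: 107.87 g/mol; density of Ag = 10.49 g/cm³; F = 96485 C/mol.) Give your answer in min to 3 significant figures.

Plated area = 2 × 21.3 × 2.60 = 110.8 cm²
Volume = 110.8 × 23.2×10⁻⁴ cm = 0.2571 cm³
m(Ag) = 0.2571 × 10.49 = 2.697 g
n(Ag) = 2.697 / 107.87 = 0.02500 mol; n(e⁻) = 0.02500 mol
Q = 0.02500 × 96485 = 2412 C
t = 2412 / 3.56 = 677.5 s = 11.3 min

11.3 min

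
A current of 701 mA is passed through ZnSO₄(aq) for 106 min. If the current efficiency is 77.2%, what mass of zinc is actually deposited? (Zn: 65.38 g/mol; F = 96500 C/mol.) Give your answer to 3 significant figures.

1.17 g

Q = 0.701 × 6360 = 4458 C
n(e⁻) = 4458 / 96500 = 0.04620 mol
Zn²⁺ + 2e⁻ → Zn, so theoretical m(Zn) = 0.02310 × 65.38 = 1.510 g
Actual mass = 77.2% × 1.510 = 1.17 g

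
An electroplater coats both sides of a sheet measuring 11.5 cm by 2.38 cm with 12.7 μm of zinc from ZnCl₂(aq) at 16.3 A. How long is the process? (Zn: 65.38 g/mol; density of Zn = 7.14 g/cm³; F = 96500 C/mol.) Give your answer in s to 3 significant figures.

89.9 s

Plated area = 2 × 11.5 × 2.38 = 54.74 cm²
Volume = 54.74 × 12.7×10⁻⁴ cm = 0.06952 cm³
m(Zn) = 0.06952 × 7.14 = 0.4964 g
n(Zn) = 0.4964 / 65.38 = 0.007593 mol; n(e⁻) = 2 × 0.007593 = 0.01519 mol
Q = 0.01519 × 96500 = 1466 C
t = 1466 / 16.3 = 89.94 s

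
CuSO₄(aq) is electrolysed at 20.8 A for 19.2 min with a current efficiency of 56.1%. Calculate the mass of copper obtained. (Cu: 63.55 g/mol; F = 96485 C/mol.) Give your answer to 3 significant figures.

4.43 g

Q = 20.8 × 1152 = 23960 C
n(e⁻) = 23960 / 96485 = 0.2483 mol
Cu²⁺ + 2e⁻ → Cu, so theoretical m(Cu) = 0.1242 × 63.55 = 7.893 g
Actual mass = 56.1% × 7.893 = 4.43 g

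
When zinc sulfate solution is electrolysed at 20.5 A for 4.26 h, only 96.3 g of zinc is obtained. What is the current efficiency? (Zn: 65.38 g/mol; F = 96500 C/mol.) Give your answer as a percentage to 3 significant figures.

Q = 20.5 × 15336 = 3.144×10^5 C
n(e⁻) = 3.144×10^5 / 96500 = 3.258 mol
Zn²⁺ + 2e⁻ → Zn, so theoretical n(Zn) = 1.629 mol → 106.5 g
Efficiency = 96.3 / 106.5 = 0.9042 = 90.4%

90.4%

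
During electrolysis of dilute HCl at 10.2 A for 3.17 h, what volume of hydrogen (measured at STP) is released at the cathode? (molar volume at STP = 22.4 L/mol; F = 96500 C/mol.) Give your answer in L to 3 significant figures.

13.5 L

Charge passed = 10.2 × 11412 = 1.164×10^5 C
n(e⁻) = Q/F = 1.164×10^5/96500 = 1.206 mol
2H⁺ + 2e⁻ → H₂, so n(H₂) = 1.206 / 2 = 0.6030 mol
V = 0.6030 × 22.4 = 13.51 L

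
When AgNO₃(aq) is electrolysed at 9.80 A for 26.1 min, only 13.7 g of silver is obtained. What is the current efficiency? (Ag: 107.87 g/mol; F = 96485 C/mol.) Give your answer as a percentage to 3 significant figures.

79.8%

Q = 9.80 × 1566 = 15350 C
n(e⁻) = 15350 / 96485 = 0.1591 mol
Ag⁺ + e⁻ → Ag, so theoretical n(Ag) = 0.1591 mol → 17.16 g
Efficiency = 13.7 / 17.16 = 0.7984 = 79.8%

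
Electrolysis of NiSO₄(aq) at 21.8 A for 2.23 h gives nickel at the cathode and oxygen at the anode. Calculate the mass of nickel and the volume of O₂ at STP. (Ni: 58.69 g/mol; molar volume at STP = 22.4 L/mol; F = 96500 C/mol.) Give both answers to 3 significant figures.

Q = 21.8 × 8028 = 1.750×10^5 C; n(e⁻) = 1.750×10^5 / 96500 = 1.813 mol
Cathode: Ni²⁺ + 2e⁻ → Ni → n(Ni) = 1.813/2 = 0.9065 mol → 53.2 g
Anode: 2H₂O → O₂ + 4H⁺ + 4e⁻ → n(O₂) = 1.813/4 = 0.4533 mol → 10.2 L

53.2 g Ni; 10.2 L O₂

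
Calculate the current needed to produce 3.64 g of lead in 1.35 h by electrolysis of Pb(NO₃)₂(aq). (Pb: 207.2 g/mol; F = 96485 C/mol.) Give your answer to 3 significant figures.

n(Pb) = 3.64 / 207.2 = 0.01757 mol
Pb²⁺ + 2e⁻ → Pb, so n(e⁻) = 2 × 0.01757 = 0.03514 mol
Q = 0.03514 × 96485 = 3390 C
I = Q / t = 3390 / 4860 s = 0.698 A

0.698 A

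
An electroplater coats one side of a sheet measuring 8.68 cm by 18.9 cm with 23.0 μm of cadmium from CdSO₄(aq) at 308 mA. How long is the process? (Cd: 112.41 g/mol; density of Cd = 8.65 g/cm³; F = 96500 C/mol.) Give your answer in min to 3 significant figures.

303 min

Plated area = 8.68 × 18.9 = 164.1 cm²
Volume = 164.1 × 23.0×10⁻⁴ cm = 0.3774 cm³
m(Cd) = 0.3774 × 8.65 = 3.265 g
n(Cd) = 3.265 / 112.41 = 0.02905 mol; n(e⁻) = 2 × 0.02905 = 0.05810 mol
Q = 0.05810 × 96500 = 5607 C
t = 5607 / 0.308 = 18200 s = 303 min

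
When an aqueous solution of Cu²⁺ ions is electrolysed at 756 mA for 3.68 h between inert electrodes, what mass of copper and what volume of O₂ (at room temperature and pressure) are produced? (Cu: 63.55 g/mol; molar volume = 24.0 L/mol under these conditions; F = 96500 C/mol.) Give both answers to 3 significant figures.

Q = 0.756 × 13248 = 10020 C; n(e⁻) = 10020 / 96500 = 0.1038 mol
Cathode: Cu²⁺ + 2e⁻ → Cu → n(Cu) = 0.1038/2 = 0.05190 mol → 3.30 g
Anode: 2H₂O → O₂ + 4H⁺ + 4e⁻ → n(O₂) = 0.1038/4 = 0.02595 mol → 0.623 L

3.30 g Cu; 0.623 L O₂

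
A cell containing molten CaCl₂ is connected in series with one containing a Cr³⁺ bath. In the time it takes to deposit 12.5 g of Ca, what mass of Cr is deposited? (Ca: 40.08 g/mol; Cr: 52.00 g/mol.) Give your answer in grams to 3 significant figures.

n(Ca) = 12.5 / 40.08 = 0.3119 mol
Ca²⁺ + 2e⁻ → Ca, so n(e⁻) = 2 × 0.3119 = 0.6238 mol
In series, the same 0.6238 mol of electrons flows through the second cell.
Cr³⁺ + 3e⁻ → Cr, so n(Cr) = 0.6238 / 3 = 0.2079 mol
m(Cr) = 0.2079 × 52.00 = 10.8 g

10.8 g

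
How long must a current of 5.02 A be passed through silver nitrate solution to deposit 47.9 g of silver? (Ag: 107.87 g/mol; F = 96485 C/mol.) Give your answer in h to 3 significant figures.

n(Ag) = 47.9 / 107.87 = 0.4441 mol
Ag⁺ + e⁻ → Ag, so n(e⁻) = 0.4441 mol
Q = 0.4441 × 96485 = 42850 C
t = Q / I = 42850 / 5.02 = 8536 s = 2.37 h

2.37 h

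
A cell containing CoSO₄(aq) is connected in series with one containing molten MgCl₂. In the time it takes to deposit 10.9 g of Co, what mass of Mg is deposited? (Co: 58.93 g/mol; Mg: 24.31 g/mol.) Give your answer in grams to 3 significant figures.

4.50 g

n(Co) = 10.9 / 58.93 = 0.1850 mol
Co²⁺ + 2e⁻ → Co, so n(e⁻) = 2 × 0.1850 = 0.3700 mol
In series, the same 0.3700 mol of electrons flows through the second cell.
Mg²⁺ + 2e⁻ → Mg, so n(Mg) = 0.3700 / 2 = 0.1850 mol
m(Mg) = 0.1850 × 24.31 = 4.50 g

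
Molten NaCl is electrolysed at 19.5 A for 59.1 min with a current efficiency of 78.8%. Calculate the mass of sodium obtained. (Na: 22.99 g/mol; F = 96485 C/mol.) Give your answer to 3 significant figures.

13.0 g

Q = 19.5 × 3546 = 69150 C
n(e⁻) = 69150 / 96485 = 0.7167 mol
Na⁺ + e⁻ → Na, so theoretical m(Na) = 0.7167 × 22.99 = 16.48 g
Actual mass = 78.8% × 16.48 = 13.0 g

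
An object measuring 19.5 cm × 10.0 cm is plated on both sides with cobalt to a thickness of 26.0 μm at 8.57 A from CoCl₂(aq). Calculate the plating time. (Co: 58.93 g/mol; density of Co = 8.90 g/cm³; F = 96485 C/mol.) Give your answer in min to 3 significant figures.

57.5 min

Plated area = 2 × 19.5 × 10.0 = 390.0 cm²
Volume = 390.0 × 26.0×10⁻⁴ cm = 1.014 cm³
m(Co) = 1.014 × 8.90 = 9.025 g
n(Co) = 9.025 / 58.93 = 0.1531 mol; n(e⁻) = 2 × 0.1531 = 0.3062 mol
Q = 0.3062 × 96485 = 29540 C
t = 29540 / 8.57 = 3447 s = 57.5 min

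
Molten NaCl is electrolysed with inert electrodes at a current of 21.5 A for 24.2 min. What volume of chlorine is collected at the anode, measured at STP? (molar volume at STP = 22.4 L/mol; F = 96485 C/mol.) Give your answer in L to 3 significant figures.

3.62 L

Q = 21.5 A × 1452 s = 31220 C
Moles of electrons = 31220 / 96485 = 0.3236 mol
2Cl⁻ → Cl₂ + 2e⁻, so n(Cl₂) = 0.3236 / 2 = 0.1618 mol
V = 0.1618 × 22.4 = 3.624 L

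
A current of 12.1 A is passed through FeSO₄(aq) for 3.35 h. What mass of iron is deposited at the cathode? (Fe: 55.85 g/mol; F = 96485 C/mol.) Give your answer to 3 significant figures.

Q = It = 12.1 × 12060 = 1.459×10^5 C
n(e⁻) = 1.459×10^5 / 96485 = 1.512 mol
Fe²⁺ + 2e⁻ → Fe, so n(Fe) = 1.512 / 2 = 0.7560 mol
m = 0.7560 × 55.85 = 42.2 g

42.2 g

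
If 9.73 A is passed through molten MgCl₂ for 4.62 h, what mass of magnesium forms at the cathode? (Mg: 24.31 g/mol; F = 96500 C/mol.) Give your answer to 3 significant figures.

20.4 g

Charge passed = 9.73 × 16632 = 1.618×10^5 C
n(e⁻) = 1.618×10^5 / 96500 = 1.677 mol
Mg²⁺ + 2e⁻ → Mg, so n(Mg) = 1.677 / 2 = 0.8385 mol
m = 0.8385 × 24.31 = 20.4 g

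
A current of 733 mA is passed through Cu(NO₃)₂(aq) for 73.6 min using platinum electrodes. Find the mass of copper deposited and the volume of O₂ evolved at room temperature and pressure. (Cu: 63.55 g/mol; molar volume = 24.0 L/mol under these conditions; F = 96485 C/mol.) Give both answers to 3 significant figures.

1.07 g Cu; 0.201 L O₂

Q = 0.733 × 4416 = 3237 C; n(e⁻) = 3237 / 96485 = 0.03355 mol
Cathode: Cu²⁺ + 2e⁻ → Cu → n(Cu) = 0.03355/2 = 0.01678 mol → 1.07 g
Anode: 2H₂O → O₂ + 4H⁺ + 4e⁻ → n(O₂) = 0.03355/4 = 0.008388 mol → 0.201 L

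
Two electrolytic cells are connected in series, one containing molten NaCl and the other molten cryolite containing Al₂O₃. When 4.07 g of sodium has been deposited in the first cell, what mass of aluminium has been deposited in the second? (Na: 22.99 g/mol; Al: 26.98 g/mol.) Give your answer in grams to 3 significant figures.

n(Na) = 4.07 / 22.99 = 0.1770 mol
Na⁺ + e⁻ → Na, so n(e⁻) = 0.1770 mol
Since the cells are in series, n(e⁻) in the Al cell is also 0.1770 mol.
Al³⁺ + 3e⁻ → Al, so n(Al) = 0.1770 / 3 = 0.05900 mol
m(Al) = 0.05900 × 26.98 = 1.59 g

1.59 g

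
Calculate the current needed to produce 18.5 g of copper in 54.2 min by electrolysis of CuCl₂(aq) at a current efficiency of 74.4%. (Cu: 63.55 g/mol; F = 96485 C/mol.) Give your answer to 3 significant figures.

n(Cu) = 18.5 / 63.55 = 0.2911 mol
Cu²⁺ + 2e⁻ → Cu, so n(e⁻) = 2 × 0.2911 = 0.5822 mol
Q = 0.5822 × 96485 / 0.744 = 75500 C
I = Q / t = 75500 / 3252 s = 23.2 A

23.2 A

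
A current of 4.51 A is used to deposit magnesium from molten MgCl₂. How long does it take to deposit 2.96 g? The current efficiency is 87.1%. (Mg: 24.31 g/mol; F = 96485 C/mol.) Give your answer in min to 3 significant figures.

99.7 min

n(Mg) = 2.96 / 24.31 = 0.1218 mol
Mg²⁺ + 2e⁻ → Mg, so n(e⁻) = 2 × 0.1218 = 0.2436 mol
Q = 0.2436 × 96485 / 0.871 = 26980 C
t = Q / I = 26980 / 4.51 = 5982 s = 99.7 min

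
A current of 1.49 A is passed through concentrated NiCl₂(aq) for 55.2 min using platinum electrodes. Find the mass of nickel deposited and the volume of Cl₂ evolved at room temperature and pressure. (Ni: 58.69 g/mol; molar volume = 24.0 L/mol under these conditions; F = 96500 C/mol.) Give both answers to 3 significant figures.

1.50 g Ni; 0.614 L Cl₂

Q = 1.49 × 3312 = 4935 C; n(e⁻) = 4935 / 96500 = 0.05114 mol
Cathode: Ni²⁺ + 2e⁻ → Ni → n(Ni) = 0.05114/2 = 0.02557 mol → 1.50 g
Anode: 2Cl⁻ → Cl₂ + 2e⁻ → n(Cl₂) = 0.05114/2 = 0.02557 mol → 0.614 L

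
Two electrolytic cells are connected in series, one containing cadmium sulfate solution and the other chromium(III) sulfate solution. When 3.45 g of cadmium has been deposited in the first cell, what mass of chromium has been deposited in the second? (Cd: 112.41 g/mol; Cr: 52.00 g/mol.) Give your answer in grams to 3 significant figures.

n(Cd) = 3.45 / 112.41 = 0.03069 mol
Cd²⁺ + 2e⁻ → Cd, so n(e⁻) = 2 × 0.03069 = 0.06138 mol
In series, the same 0.06138 mol of electrons flows through the second cell.
Cr³⁺ + 3e⁻ → Cr, so n(Cr) = 0.06138 / 3 = 0.02046 mol
m(Cr) = 0.02046 × 52.00 = 1.06 g

1.06 g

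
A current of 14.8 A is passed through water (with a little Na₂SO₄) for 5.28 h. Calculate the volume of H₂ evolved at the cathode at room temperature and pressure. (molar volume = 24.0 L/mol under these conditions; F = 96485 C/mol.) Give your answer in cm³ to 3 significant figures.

Charge passed = 14.8 × 19008 = 2.813×10^5 C
Moles of electrons = 2.813×10^5 / 96485 = 2.915 mol
2H⁺ + 2e⁻ → H₂, so n(H₂) = 2.915 / 2 = 1.458 mol
V = 1.458 × 24.0 = 34.99 L
= 35000 cm³

35000 cm³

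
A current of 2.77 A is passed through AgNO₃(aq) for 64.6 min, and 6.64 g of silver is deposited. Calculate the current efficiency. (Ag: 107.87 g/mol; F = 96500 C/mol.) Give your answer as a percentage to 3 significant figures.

Q = 2.77 × 3876 = 10740 C
n(e⁻) = 10740 / 96500 = 0.1113 mol
Ag⁺ + e⁻ → Ag, so theoretical n(Ag) = 0.1113 mol → 12.01 g
Efficiency = 6.64 / 12.01 = 0.5529 = 55.3%

55.3%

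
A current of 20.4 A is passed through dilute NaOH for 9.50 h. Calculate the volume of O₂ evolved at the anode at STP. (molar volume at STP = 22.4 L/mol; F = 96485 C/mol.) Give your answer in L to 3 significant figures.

Q = 20.4 A × 34200 s = 6.977×10^5 C
n(e⁻) = Q/F = 6.977×10^5/96485 = 7.231 mol
2H₂O → O₂ + 4H⁺ + 4e⁻, so n(O₂) = 7.231 / 4 = 1.808 mol
V = 1.808 × 22.4 = 40.50 L

40.5 L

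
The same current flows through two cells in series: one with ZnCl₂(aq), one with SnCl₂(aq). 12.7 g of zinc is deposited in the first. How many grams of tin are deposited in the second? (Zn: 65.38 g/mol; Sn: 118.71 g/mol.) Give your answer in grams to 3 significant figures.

23.1 g

n(Zn) = 12.7 / 65.38 = 0.1942 mol
Zn²⁺ + 2e⁻ → Zn, so n(e⁻) = 2 × 0.1942 = 0.3884 mol
Since the cells are in series, n(e⁻) in the Sn cell is also 0.3884 mol.
Sn²⁺ + 2e⁻ → Sn, so n(Sn) = 0.3884 / 2 = 0.1942 mol
m(Sn) = 0.1942 × 118.71 = 23.1 g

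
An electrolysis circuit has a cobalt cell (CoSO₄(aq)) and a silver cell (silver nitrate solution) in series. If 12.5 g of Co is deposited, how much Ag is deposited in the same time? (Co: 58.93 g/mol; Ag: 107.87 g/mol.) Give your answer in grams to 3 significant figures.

45.8 g

n(Co) = 12.5 / 58.93 = 0.2121 mol
Co²⁺ + 2e⁻ → Co, so n(e⁻) = 2 × 0.2121 = 0.4242 mol
In series, the same 0.4242 mol of electrons flows through the second cell.
Ag⁺ + e⁻ → Ag, so n(Ag) = 0.4242 mol
m(Ag) = 0.4242 × 107.87 = 45.8 g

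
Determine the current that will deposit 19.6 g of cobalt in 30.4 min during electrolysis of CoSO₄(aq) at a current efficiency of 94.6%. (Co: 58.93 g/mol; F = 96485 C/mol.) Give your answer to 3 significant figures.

37.2 A

n(Co) = 19.6 / 58.93 = 0.3326 mol
Co²⁺ + 2e⁻ → Co, so n(e⁻) = 2 × 0.3326 = 0.6652 mol
Q = 0.6652 × 96485 / 0.946 = 67850 C
I = Q / t = 67850 / 1824 s = 37.2 A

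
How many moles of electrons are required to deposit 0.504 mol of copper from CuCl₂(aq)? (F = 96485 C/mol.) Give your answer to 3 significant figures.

Cu²⁺ + 2e⁻ → Cu, so n(e⁻) = 2 × 0.504 = 1.008 mol

1.01 mol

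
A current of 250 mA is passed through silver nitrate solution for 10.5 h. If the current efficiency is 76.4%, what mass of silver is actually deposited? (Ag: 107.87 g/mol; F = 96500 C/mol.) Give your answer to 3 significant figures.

8.07 g

Q = 0.250 × 37800 = 9450 C
n(e⁻) = 9450 / 96500 = 0.09793 mol
Ag⁺ + e⁻ → Ag, so theoretical m(Ag) = 0.09793 × 107.87 = 10.56 g
Actual mass = 76.4% × 10.56 = 8.07 g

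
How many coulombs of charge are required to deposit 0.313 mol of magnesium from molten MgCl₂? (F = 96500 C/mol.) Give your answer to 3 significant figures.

60400 C

Mg²⁺ + 2e⁻ → Mg, so n(e⁻) = 2 × 0.313 = 0.6260 mol
Q = 0.6260 × 96500 = 60410 C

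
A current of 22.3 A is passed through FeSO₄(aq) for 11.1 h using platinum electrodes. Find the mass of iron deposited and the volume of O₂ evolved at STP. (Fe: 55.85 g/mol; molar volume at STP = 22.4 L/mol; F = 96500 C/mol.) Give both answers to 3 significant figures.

258 g Fe; 51.7 L O₂

Q = 22.3 × 39960 = 8.911×10^5 C; n(e⁻) = 8.911×10^5 / 96500 = 9.234 mol
Cathode: Fe²⁺ + 2e⁻ → Fe → n(Fe) = 9.234/2 = 4.617 mol → 258 g
Anode: 2H₂O → O₂ + 4H⁺ + 4e⁻ → n(O₂) = 9.234/4 = 2.309 mol → 51.7 L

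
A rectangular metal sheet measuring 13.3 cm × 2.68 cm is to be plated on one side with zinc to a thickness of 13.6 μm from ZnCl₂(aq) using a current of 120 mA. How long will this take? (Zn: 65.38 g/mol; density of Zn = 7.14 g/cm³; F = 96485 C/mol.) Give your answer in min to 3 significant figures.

Plated area = 13.3 × 2.68 = 35.64 cm²
Volume = 35.64 × 13.6×10⁻⁴ cm = 0.04847 cm³
m(Zn) = 0.04847 × 7.14 = 0.3461 g
n(Zn) = 0.3461 / 65.38 = 0.005294 mol; n(e⁻) = 2 × 0.005294 = 0.01059 mol
Q = 0.01059 × 96485 = 1022 C
t = 1022 / 0.120 = 8517 s = 142 min

142 min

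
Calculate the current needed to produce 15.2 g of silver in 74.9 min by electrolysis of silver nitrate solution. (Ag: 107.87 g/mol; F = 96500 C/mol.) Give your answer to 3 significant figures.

3.03 A

n(Ag) = 15.2 / 107.87 = 0.1409 mol
Ag⁺ + e⁻ → Ag, so n(e⁻) = 0.1409 mol
Q = 0.1409 × 96500 = 13600 C
I = Q / t = 13600 / 4494 s = 3.03 A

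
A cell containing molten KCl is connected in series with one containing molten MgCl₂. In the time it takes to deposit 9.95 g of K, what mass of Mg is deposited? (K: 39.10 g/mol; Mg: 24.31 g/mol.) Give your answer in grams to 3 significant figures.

3.09 g

n(K) = 9.95 / 39.10 = 0.2545 mol
K⁺ + e⁻ → K, so n(e⁻) = 0.2545 mol
Same current for the same time ⇒ same n(e⁻) = 0.2545 mol in both cells.
Mg²⁺ + 2e⁻ → Mg, so n(Mg) = 0.2545 / 2 = 0.1273 mol
m(Mg) = 0.1273 × 24.31 = 3.09 g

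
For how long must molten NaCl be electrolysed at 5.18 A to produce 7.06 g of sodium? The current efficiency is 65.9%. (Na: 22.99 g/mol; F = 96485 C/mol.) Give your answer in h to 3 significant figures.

n(Na) = 7.06 / 22.99 = 0.3071 mol
Na⁺ + e⁻ → Na, so n(e⁻) = 0.3071 mol
Q = 0.3071 × 96485 / 0.659 = 44960 C
t = Q / I = 44960 / 5.18 = 8680 s = 2.41 h

2.41 h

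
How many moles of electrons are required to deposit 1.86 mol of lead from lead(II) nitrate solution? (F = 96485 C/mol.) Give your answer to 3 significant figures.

3.72 mol

Pb²⁺ + 2e⁻ → Pb, so n(e⁻) = 2 × 1.86 = 3.720 mol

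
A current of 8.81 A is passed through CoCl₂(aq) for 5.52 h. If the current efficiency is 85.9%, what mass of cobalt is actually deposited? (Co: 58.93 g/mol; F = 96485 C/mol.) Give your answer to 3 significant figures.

Q = 8.81 × 19872 = 1.751×10^5 C
n(e⁻) = 1.751×10^5 / 96485 = 1.815 mol
Co²⁺ + 2e⁻ → Co, so theoretical m(Co) = 0.9075 × 58.93 = 53.48 g
Actual mass = 85.9% × 53.48 = 45.9 g

45.9 g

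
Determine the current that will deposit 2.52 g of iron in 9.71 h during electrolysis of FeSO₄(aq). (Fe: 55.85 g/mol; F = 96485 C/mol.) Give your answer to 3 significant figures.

0.249 A

n(Fe) = 2.52 / 55.85 = 0.04512 mol
Fe²⁺ + 2e⁻ → Fe, so n(e⁻) = 2 × 0.04512 = 0.09024 mol
Q = 0.09024 × 96485 = 8707 C
I = Q / t = 8707 / 34956 s = 0.249 A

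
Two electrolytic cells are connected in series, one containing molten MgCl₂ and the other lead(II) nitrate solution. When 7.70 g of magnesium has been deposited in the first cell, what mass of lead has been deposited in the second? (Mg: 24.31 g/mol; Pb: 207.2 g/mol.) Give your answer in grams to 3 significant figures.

65.6 g

n(Mg) = 7.70 / 24.31 = 0.3167 mol
Mg²⁺ + 2e⁻ → Mg, so n(e⁻) = 2 × 0.3167 = 0.6334 mol
Since the cells are in series, n(e⁻) in the Pb cell is also 0.6334 mol.
Pb²⁺ + 2e⁻ → Pb, so n(Pb) = 0.6334 / 2 = 0.3167 mol
m(Pb) = 0.3167 × 207.2 = 65.6 g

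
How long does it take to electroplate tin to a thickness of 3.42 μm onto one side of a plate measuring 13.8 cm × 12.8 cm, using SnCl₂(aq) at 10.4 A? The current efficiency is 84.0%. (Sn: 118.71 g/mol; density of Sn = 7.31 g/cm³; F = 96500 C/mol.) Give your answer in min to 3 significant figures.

Plated area = 13.8 × 12.8 = 176.6 cm²
Volume = 176.6 × 3.42×10⁻⁴ cm = 0.06040 cm³
m(Sn) = 0.06040 × 7.31 = 0.4415 g
n(Sn) = 0.4415 / 118.71 = 0.003719 mol; n(e⁻) = 2 × 0.003719 = 0.007438 mol
Q = 0.007438 × 96500 / 0.840 = 854.5 C
t = 854.5 / 10.4 = 82.16 s = 1.37 min

1.37 min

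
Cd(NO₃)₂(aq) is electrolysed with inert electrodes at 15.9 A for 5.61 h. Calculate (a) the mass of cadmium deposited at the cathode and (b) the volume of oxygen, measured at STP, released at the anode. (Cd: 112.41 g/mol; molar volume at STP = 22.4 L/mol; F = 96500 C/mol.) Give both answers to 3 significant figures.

187 g Cd; 18.6 L O₂

Q = 15.9 × 20196 = 3.211×10^5 C; n(e⁻) = 3.211×10^5 / 96500 = 3.327 mol
Cathode: Cd²⁺ + 2e⁻ → Cd → n(Cd) = 3.327/2 = 1.664 mol → 187 g
Anode: 2H₂O → O₂ + 4H⁺ + 4e⁻ → n(O₂) = 3.327/4 = 0.8318 mol → 18.6 L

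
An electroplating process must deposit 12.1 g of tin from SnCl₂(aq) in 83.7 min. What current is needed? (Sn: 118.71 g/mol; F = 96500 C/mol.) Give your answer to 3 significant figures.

3.92 A

n(Sn) = 12.1 / 118.71 = 0.1019 mol
Sn²⁺ + 2e⁻ → Sn, so n(e⁻) = 2 × 0.1019 = 0.2038 mol
Q = 0.2038 × 96500 = 19670 C
I = Q / t = 19670 / 5022 s = 3.92 A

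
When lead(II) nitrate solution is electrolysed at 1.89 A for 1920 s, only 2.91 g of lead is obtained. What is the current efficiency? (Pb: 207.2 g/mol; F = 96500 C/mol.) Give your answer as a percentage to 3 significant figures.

Q = 1.89 × 1920 = 3629 C
n(e⁻) = 3629 / 96500 = 0.03761 mol
Pb²⁺ + 2e⁻ → Pb, so theoretical n(Pb) = 0.01881 mol → 3.897 g
Efficiency = 2.91 / 3.897 = 0.7467 = 74.7%

74.7%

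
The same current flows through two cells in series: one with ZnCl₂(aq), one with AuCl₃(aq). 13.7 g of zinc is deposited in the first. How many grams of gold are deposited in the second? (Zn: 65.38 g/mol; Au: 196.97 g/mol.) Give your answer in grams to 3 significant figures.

27.5 g

n(Zn) = 13.7 / 65.38 = 0.2095 mol
Zn²⁺ + 2e⁻ → Zn, so n(e⁻) = 2 × 0.2095 = 0.4190 mol
The cells are in series, so the same charge (and hence the same n(e⁻) = 0.4190 mol) passes through both.
Au³⁺ + 3e⁻ → Au, so n(Au) = 0.4190 / 3 = 0.1397 mol
m(Au) = 0.1397 × 196.97 = 27.5 g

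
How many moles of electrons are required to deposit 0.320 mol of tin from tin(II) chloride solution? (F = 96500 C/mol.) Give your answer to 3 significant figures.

Sn²⁺ + 2e⁻ → Sn, so n(e⁻) = 2 × 0.320 = 0.6400 mol

0.640 mol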